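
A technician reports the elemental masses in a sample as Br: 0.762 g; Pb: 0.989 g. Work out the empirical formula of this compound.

n(Br) = 0.762/79.90 = 0.009537, n(Pb) = 0.989/207.2 = 0.004773
Smallest is Pb at 0.004773 mol; normalising gives Br 1.998, Pb 1.000
→ Br2Pb

Br2Pb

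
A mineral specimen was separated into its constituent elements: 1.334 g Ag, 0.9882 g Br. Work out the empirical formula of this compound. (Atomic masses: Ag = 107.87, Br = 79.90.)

AgBr

n(Ag) = 1.334/107.87 = 0.01237, n(Br) = 0.9882/79.90 = 0.01237
Smallest is Ag at 0.01237 mol; normalising gives Ag 1.000, Br 1.000
≈ 1:1 → AgBr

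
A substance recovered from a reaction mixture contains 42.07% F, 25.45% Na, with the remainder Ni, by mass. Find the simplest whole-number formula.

F4Na2Ni

Assume 100 g: 42.07 g F, 25.45 g Na, 32.48 g Ni.
Moles — F: 42.07 / 19.00 = 2.214 mol; Na: 25.45 / 22.99 = 1.107 mol; Ni: 32.48 / 58.69 = 0.5534 mol
Smallest is Ni at 0.5534 mol; normalising gives F 4.001, Na 2.000, Ni 1.000
→ F4Na2Ni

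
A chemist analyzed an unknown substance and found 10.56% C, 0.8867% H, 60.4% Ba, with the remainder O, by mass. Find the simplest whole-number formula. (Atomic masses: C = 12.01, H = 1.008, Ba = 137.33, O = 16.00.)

C2H2BaO4

Assume 100 g: 10.56 g C, 0.8867 g H, 60.4 g Ba, 28.153 g O.
n(C) = 10.56/12.01 = 0.8793, n(H) = 0.8867/1.008 = 0.8797, n(Ba) = 60.4/137.33 = 0.4398, n(O) = 28.153/16.00 = 1.76
Smallest is Ba at 0.4398 mol; normalising gives C 1.999, H 2.000, Ba 1.000, O 4.001
→ C2H2BaO4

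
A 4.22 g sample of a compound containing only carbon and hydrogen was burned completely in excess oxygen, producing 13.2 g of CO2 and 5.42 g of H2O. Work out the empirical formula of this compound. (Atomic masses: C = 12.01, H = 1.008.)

mol C = 13.2 / 44.01 = 0.2999; mass C = 0.2999 × 12.01 = 3.602 g
mol H = 2 × (5.42 / 18.02) = 0.6016; mass H = 0.6016 × 1.008 = 0.6064 g
Ratios (÷ 0.2999): C 1.000, H 2.006
→ CH2

CH2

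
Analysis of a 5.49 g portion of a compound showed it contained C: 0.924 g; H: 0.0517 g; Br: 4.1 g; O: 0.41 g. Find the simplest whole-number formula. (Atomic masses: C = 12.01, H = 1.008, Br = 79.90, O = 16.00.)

n(C) = 0.924/12.01 = 0.07694, n(H) = 0.0517/1.008 = 0.05129, n(Br) = 4.1/79.90 = 0.05131, n(O) = 0.41/16.00 = 0.02562
Divide by the smallest (0.02562 mol O): C 3.002, H 2.002, Br 2.003, O 1.000
≈ 3:2:2:1 → C3H2Br2O

C3H2Br2O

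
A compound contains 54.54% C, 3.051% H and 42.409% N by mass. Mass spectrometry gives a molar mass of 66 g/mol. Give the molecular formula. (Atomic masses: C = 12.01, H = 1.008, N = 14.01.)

C3H2N2

Assume 100 g: 54.54 g C, 3.051 g H, 42.409 g N.
n(C) = 54.54/12.01 = 4.541, n(H) = 3.051/1.008 = 3.027, n(N) = 42.409/14.01 = 3.027
Divide by the smallest (3.027 mol H): C 1.500, H 1.000, N 1.000
Multiply by 2: C 3.00, H 2.00, N 2.00 → C3H2N2
Empirical-formula mass = 66.07 g/mol
n = 66 / 66.07 = 1.00 ≈ 1
Molecular formula = empirical formula = C3H2N2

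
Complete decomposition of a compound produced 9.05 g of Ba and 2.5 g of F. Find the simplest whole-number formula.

BaF2

Moles — Ba: 9.05 / 137.33 = 0.0659 mol; F: 2.5 / 19.00 = 0.1316 mol
Divide by the smallest (0.0659 mol Ba): Ba 1.000, F 1.997
Ratio ≈ 1:2, so the empirical formula is BaF2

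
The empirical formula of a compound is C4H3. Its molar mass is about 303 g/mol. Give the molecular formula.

Empirical-formula mass = 51.06 g/mol
n = 303 / 51.06 = 5.93 ≈ 6
Molecular formula = (C4H3)6 = C24H18

C24H18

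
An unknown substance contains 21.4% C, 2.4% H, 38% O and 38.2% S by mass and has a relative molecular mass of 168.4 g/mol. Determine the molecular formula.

Assume 100 g: 21.4 g C, 2.4 g H, 38 g O, 38.2 g S.
C: 21.4 g ÷ 12.01 g/mol = 1.782 mol
H: 2.4 g ÷ 1.008 g/mol = 2.381 mol
O: 38 g ÷ 16.00 g/mol = 2.375 mol
S: 38.2 g ÷ 32.07 g/mol = 1.191 mol
Smallest is S at 1.191 mol; normalising gives C 1.496, H 1.999, O 1.994, S 1.000
Multiply by 2: C 2.99, H 4.00, O 3.99, S 2.00 → C3H4O4S2
Empirical-formula mass = 168.20 g/mol
n = 168.4 / 168.20 = 1.00 ≈ 1
Molecular formula = empirical formula = C3H4O4S2

C3H4O4S2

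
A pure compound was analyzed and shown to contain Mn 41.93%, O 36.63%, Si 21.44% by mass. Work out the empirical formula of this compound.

MnO3Si

Assume 100 g: 41.93 g Mn, 36.63 g O, 21.44 g Si.
n(Mn) = 41.93/54.94 = 0.7632, n(O) = 36.63/16.00 = 2.289, n(Si) = 21.44/28.09 = 0.7633
Divide by the smallest (0.7632 mol Mn): Mn 1.000, O 3.000, Si 1.000
≈ 1:3:1 → MnO3Si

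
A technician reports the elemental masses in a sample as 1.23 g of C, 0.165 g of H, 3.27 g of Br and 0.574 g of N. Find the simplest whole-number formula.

C: 1.23 g ÷ 12.01 g/mol = 0.1024 mol
H: 0.165 g ÷ 1.008 g/mol = 0.1637 mol
Br: 3.27 g ÷ 79.90 g/mol = 0.04093 mol
N: 0.574 g ÷ 14.01 g/mol = 0.04097 mol
Divide by the smallest (0.04093 mol Br): C 2.502, H 4.000, Br 1.000, N 1.001
Multiply by 2: C 5.00, H 8.00, Br 2.00, N 2.00 → C5H8Br2N2

C5H8Br2N2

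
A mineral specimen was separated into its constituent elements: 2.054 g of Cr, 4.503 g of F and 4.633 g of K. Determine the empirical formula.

CrF6K3

Cr: 2.054 g ÷ 52.00 g/mol = 0.0395 mol
F: 4.503 g ÷ 19.00 g/mol = 0.237 mol
K: 4.633 g ÷ 39.10 g/mol = 0.1185 mol
Ratios (÷ 0.0395): Cr 1.000, F 6.000, K 3.000
→ CrF6K3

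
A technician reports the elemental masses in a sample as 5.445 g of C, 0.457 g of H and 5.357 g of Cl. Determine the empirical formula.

C3H3Cl

n(C) = 5.445/12.01 = 0.4534, n(H) = 0.457/1.008 = 0.4534, n(Cl) = 5.357/35.45 = 0.1511
Ratios (÷ 0.1511): C 3.000, H 3.000, Cl 1.000
≈ 3:3:1 → C3H3Cl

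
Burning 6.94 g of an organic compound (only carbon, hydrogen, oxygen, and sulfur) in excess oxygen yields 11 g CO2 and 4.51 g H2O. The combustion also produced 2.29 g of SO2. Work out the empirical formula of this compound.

mol C = 11 / 44.01 = 0.2499; mass C = 0.2499 × 12.01 = 3.002 g
mol H = 2 × (4.51 / 18.02) = 0.5006; mass H = 0.5006 × 1.008 = 0.5046 g
mol S = 2.29 / 64.07 = 0.03574; mass S = 1.146 g
mass O = 6.94 − (4.653) = 2.287 g → mol O = 0.1430
Smallest is S at 0.03574 mol; normalising gives C 6.993, H 14.005, O 4.000, S 1.000
≈ 7:14:4:1 → C7H14O4S

C7H14O4S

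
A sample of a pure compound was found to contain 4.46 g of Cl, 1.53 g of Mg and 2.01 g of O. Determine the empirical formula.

Cl: 4.46 g ÷ 35.45 g/mol = 0.1258 mol
Mg: 1.53 g ÷ 24.31 g/mol = 0.06294 mol
O: 2.01 g ÷ 16.00 g/mol = 0.1256 mol
Smallest is Mg at 0.06294 mol; normalising gives Cl 1.999, Mg 1.000, O 1.996
≈ 2:1:2 → Cl2MgO2

Cl2MgO2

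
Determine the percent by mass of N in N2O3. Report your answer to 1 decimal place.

Molar mass = 2(14.01) + 3(16.00) = 76.020 g/mol
Mass of N per mole = 2 × 14.01 = 28.020 g
% N = 28.020 / 76.020 × 100 = 36.9%

36.9%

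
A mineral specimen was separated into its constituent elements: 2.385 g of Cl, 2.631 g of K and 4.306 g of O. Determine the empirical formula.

ClKO4

n(Cl) = 2.385/35.45 = 0.06728, n(K) = 2.631/39.10 = 0.06729, n(O) = 4.306/16.00 = 0.2691
Smallest is Cl at 0.06728 mol; normalising gives Cl 1.000, K 1.000, O 4.000
→ ClKO4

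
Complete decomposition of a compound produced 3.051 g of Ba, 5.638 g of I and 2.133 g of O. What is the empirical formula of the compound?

Moles — Ba: 3.051 / 137.33 = 0.02222 mol; I: 5.638 / 126.90 = 0.04443 mol; O: 2.133 / 16.00 = 0.1333 mol
Divide by the smallest (0.02222 mol Ba): Ba 1.000, I 2.000, O 6.001
Ratio ≈ 1:2:6, so the empirical formula is BaI2O6

BaI2O6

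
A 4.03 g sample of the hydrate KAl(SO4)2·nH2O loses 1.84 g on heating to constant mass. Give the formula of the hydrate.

KAl(SO4)2·12H2O

Mass of anhydrous KAl(SO4)2 = 4.03 − 1.84 = 2.19 g
mol H2O = 1.84 / 18.02 = 0.1021
Molar mass of KAl(SO4)2 = 258.22 g/mol → mol KAl(SO4)2 = 2.19 / 258.22 = 0.008481
n = 0.1021 / 0.008481 = 12.04 ≈ 12 → KAl(SO4)2·12H2O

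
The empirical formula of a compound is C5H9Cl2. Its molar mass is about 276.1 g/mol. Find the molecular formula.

C10H18Cl4

Empirical-formula mass = 140.02 g/mol
n = 276.1 / 140.02 = 1.97 ≈ 2
Molecular formula = (C5H9Cl2)2 = C10H18Cl4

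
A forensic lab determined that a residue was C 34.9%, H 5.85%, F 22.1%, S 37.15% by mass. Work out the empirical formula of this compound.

C5H10F2S2

Assume 100 g: 34.9 g C, 5.85 g H, 22.1 g F, 37.15 g S.
Moles — C: 34.9 / 12.01 = 2.906 mol; H: 5.85 / 1.008 = 5.804 mol; F: 22.1 / 19.00 = 1.163 mol; S: 37.15 / 32.07 = 1.158 mol
Divide by the smallest (1.158 mol S): C 2.509, H 5.010, F 1.004, S 1.000
Multiply by 2: C 5.02, H 10.02, F 2.01, S 2.00 → C5H10F2S2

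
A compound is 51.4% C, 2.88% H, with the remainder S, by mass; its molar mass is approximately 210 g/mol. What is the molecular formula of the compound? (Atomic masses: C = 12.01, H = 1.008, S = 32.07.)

C9H6S3

Assume 100 g: 51.4 g C, 2.88 g H, 45.72 g S.
C: 51.4 g ÷ 12.01 g/mol = 4.28 mol
H: 2.88 g ÷ 1.008 g/mol = 2.857 mol
S: 45.72 g ÷ 32.07 g/mol = 1.426 mol
Ratios (÷ 1.426): C 3.002, H 2.004, S 1.000
→ C3H2S
Empirical-formula mass = 70.12 g/mol
n = 210 / 70.12 = 3.00 ≈ 3
Molecular formula = (C3H2S)×3 = C9H6S3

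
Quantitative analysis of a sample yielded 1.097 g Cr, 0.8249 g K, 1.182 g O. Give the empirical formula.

Cr2K2O7

Cr: 1.097 g ÷ 52.00 g/mol = 0.0211 mol
K: 0.8249 g ÷ 39.10 g/mol = 0.0211 mol
O: 1.182 g ÷ 16.00 g/mol = 0.07387 mol
Ratios (÷ 0.0211): Cr 1.000, K 1.000, O 3.502
Scaling by 2: Cr 2.00, K 2.00, O 7.00 → Cr2K2O7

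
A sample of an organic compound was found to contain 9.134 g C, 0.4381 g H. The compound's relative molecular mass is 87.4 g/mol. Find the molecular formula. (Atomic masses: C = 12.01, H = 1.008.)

n(C) = 9.134/12.01 = 0.7605, n(H) = 0.4381/1.008 = 0.4346
Divide by the smallest (0.4346 mol H): C 1.750, H 1.000
Scaling by 4: C 7.00, H 4.00 → C7H4
Empirical-formula mass = 88.10 g/mol
n = 87.4 / 88.10 = 0.99 ≈ 1
Molecular formula = empirical formula = C7H4

C7H4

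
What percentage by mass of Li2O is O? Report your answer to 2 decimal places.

Molar mass = 2(6.94) + 1(16.00) = 29.880 g/mol
Mass of O per mole = 1 × 16.00 = 16.000 g
% O = 16.000 / 29.880 × 100 = 53.55%

53.55%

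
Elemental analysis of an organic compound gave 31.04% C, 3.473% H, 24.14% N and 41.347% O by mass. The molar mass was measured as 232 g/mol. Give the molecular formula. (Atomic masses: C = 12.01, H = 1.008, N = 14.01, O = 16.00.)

Assume 100 g: 31.04 g C, 3.473 g H, 24.14 g N, 41.347 g O.
n(C) = 31.04/12.01 = 2.585, n(H) = 3.473/1.008 = 3.445, n(N) = 24.14/14.01 = 1.723, n(O) = 41.347/16.00 = 2.584
Ratios (÷ 1.723): C 1.500, H 2.000, N 1.000, O 1.500
Multiply by 2: C 3.00, H 4.00, N 2.00, O 3.00 → C3H4N2O3
Empirical-formula mass = 116.08 g/mol
n = 232 / 116.08 = 2.00 ≈ 2
Molecular formula = (C3H4N2O3)×2 = C6H8N4O6

C6H8N4O6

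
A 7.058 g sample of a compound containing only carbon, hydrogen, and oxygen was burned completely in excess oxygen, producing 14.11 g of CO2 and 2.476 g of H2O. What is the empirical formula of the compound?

C7H6O4

mol C = 14.11 / 44.01 = 0.3206; mass C = 0.3206 × 12.01 = 3.851 g
mol H = 2 × (2.476 / 18.02) = 0.2748; mass H = 0.2748 × 1.008 = 0.2770 g
mass O = 7.058 − (4.128) = 2.930 g → mol O = 0.1832
Smallest is O at 0.1832 mol; normalising gives C 1.750, H 1.500, O 1.000
Multiply by 4: C 7.00, H 6.00, O 4.00 → C7H6O4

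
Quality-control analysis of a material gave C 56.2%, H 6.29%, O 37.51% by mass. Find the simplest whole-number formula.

C6H8O3

Assume 100 g: 56.2 g C, 6.29 g H, 37.51 g O.
Moles — C: 56.2 / 12.01 = 4.679 mol; H: 6.29 / 1.008 = 6.24 mol; O: 37.51 / 16.00 = 2.344 mol
Ratios (÷ 2.344): C 1.996, H 2.662, O 1.000
×3: C 5.99, H 7.99, O 3.00 → C6H8O3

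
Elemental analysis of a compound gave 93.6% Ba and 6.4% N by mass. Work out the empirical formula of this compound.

Ba3N2

Assume 100 g: 93.6 g Ba, 6.4 g N.
Moles — Ba: 93.6 / 137.33 = 0.6816 mol; N: 6.4 / 14.01 = 0.4568 mol
Ratios (÷ 0.4568): Ba 1.492, N 1.000
Scaling by 2: Ba 2.98, N 2.00 → Ba3N2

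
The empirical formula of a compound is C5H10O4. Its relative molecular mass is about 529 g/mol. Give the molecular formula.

Empirical-formula mass = 134.13 g/mol
n = 529 / 134.13 = 3.94 ≈ 4
Molecular formula = (C5H10O4)4 = C20H40O16

C20H40O16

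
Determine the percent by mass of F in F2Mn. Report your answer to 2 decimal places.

40.89%

Molar mass = 2(19.00) + 1(54.94) = 92.940 g/mol
Mass of F per mole = 2 × 19.00 = 38.000 g
% F = 38.000 / 92.940 × 100 = 40.89%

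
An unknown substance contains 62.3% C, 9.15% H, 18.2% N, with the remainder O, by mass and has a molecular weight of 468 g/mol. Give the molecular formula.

Assume 100 g: 62.3 g C, 9.15 g H, 18.2 g N, 10.35 g O.
C: 62.3 g ÷ 12.01 g/mol = 5.187 mol
H: 9.15 g ÷ 1.008 g/mol = 9.077 mol
N: 18.2 g ÷ 14.01 g/mol = 1.299 mol
O: 10.35 g ÷ 16.00 g/mol = 0.6469 mol
Smallest is O at 0.6469 mol; normalising gives C 8.019, H 14.033, N 2.008, O 1.000
→ C8H14N2O
Empirical-formula mass = 154.21 g/mol
n = 468 / 154.21 = 3.03 ≈ 3
Molecular formula = (C8H14N2O)×3 = C24H42N6O3

C24H42N6O3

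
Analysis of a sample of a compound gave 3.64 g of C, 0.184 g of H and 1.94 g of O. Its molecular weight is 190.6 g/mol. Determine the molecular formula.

n(C) = 3.64/12.01 = 0.3031, n(H) = 0.184/1.008 = 0.1825, n(O) = 1.94/16.00 = 0.1212
Smallest is O at 0.1212 mol; normalising gives C 2.500, H 1.505, O 1.000
Scaling by 2: C 5.00, H 3.01, O 2.00 → C5H3O2
Empirical-formula mass = 95.07 g/mol
n = 190.6 / 95.07 = 2.00 ≈ 2
Molecular formula = (C5H3O2)×2 = C10H6O4

C10H6O4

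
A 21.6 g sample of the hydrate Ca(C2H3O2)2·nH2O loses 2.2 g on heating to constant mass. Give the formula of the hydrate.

Ca(C2H3O2)2·H2O

Mass of anhydrous Ca(C2H3O2)2 = 21.6 − 2.2 = 19.4 g
mol H2O = 2.2 / 18.02 = 0.1221
Molar mass of Ca(C2H3O2)2 = 158.17 g/mol → mol Ca(C2H3O2)2 = 19.4 / 158.17 = 0.1227
n = 0.1221 / 0.1227 = 1.00 ≈ 1 → Ca(C2H3O2)2·H2O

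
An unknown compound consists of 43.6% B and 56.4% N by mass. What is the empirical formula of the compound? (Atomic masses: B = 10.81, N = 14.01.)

Assume 100 g: 43.6 g B, 56.4 g N.
Moles — B: 43.6 / 10.81 = 4.033 mol; N: 56.4 / 14.01 = 4.026 mol
Smallest is N at 4.026 mol; normalising gives B 1.002, N 1.000
→ BN

BN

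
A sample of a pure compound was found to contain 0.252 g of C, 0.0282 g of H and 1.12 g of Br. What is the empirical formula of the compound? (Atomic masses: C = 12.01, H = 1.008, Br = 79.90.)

Moles — C: 0.252 / 12.01 = 0.02098 mol; H: 0.0282 / 1.008 = 0.02798 mol; Br: 1.12 / 79.90 = 0.01402 mol
Ratios (÷ 0.01402): C 1.497, H 1.996, Br 1.000
Scaling by 2: C 2.99, H 3.99, Br 2.00 → C3H4Br2

C3H4Br2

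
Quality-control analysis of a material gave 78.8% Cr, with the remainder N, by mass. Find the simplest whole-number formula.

Assume 100 g: 78.8 g Cr, 21.2 g N.
Cr: 78.8 g ÷ 52.00 g/mol = 1.515 mol
N: 21.2 g ÷ 14.01 g/mol = 1.513 mol
Ratios (÷ 1.513): Cr 1.001, N 1.000
→ CrN

CrN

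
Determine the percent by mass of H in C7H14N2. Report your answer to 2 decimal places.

11.18%

Molar mass = 7(12.01) + 14(1.008) + 2(14.01) = 126.202 g/mol
Mass of H per mole = 14 × 1.008 = 14.112 g
% H = 14.112 / 126.202 × 100 = 11.18%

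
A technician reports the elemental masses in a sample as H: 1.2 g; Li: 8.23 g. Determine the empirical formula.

HLi

H: 1.2 g ÷ 1.008 g/mol = 1.19 mol
Li: 8.23 g ÷ 6.94 g/mol = 1.186 mol
Divide by the smallest (1.186 mol Li): H 1.004, Li 1.000
→ HLi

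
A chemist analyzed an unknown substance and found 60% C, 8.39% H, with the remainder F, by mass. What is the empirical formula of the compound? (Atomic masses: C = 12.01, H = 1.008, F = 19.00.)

Assume 100 g: 60 g C, 8.39 g H, 31.61 g F.
n(C) = 60/12.01 = 4.996, n(H) = 8.39/1.008 = 8.323, n(F) = 31.61/19.00 = 1.664
Ratios (÷ 1.664): C 3.003, H 5.003, F 1.000
≈ 3:5:1 → C3H5F

C3H5F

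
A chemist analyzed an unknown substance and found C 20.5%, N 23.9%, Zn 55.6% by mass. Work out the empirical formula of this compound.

Assume 100 g: 20.5 g C, 23.9 g N, 55.6 g Zn.
C: 20.5 g ÷ 12.01 g/mol = 1.707 mol
N: 23.9 g ÷ 14.01 g/mol = 1.706 mol
Zn: 55.6 g ÷ 65.38 g/mol = 0.8504 mol
Ratios (÷ 0.8504): C 2.007, N 2.006, Zn 1.000
Ratio ≈ 2:2:1, so the empirical formula is C2N2Zn

C2N2Zn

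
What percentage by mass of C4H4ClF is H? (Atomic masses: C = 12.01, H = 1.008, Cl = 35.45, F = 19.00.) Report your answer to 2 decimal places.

Molar mass = 4(12.01) + 4(1.008) + 1(35.45) + 1(19.00) = 106.522 g/mol
Mass of H per mole = 4 × 1.008 = 4.032 g
% H = 4.032 / 106.522 × 100 = 3.79%

3.79%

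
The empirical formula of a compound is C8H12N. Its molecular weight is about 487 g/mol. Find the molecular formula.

Empirical-formula mass = 122.19 g/mol
n = 487 / 122.19 = 3.99 ≈ 4
Molecular formula = (C8H12N)4 = C32H48N4

C32H48N4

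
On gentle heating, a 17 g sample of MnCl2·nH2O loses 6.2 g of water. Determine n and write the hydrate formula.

Mass of anhydrous MnCl2 = 17 − 6.2 = 10.8 g
mol H2O = 6.2 / 18.02 = 0.3441
Molar mass of MnCl2 = 125.84 g/mol → mol MnCl2 = 10.8 / 125.84 = 0.08582
n = 0.3441 / 0.08582 = 4.01 ≈ 4 → MnCl2·4H2O

MnCl2·4H2O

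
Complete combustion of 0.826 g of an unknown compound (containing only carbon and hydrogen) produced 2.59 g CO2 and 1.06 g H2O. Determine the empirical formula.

mol C = 2.59 / 44.01 = 0.05885; mass C = 0.05885 × 12.01 = 0.7068 g
mol H = 2 × (1.06 / 18.02) = 0.1176; mass H = 0.1176 × 1.008 = 0.1186 g
Ratios (÷ 0.05885): C 1.000, H 1.999
Ratio ≈ 1:2, so the empirical formula is CH2

CH2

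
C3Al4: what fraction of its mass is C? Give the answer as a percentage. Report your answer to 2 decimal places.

Molar mass = 3(12.01) + 4(26.98) = 143.950 g/mol
Mass of C per mole = 3 × 12.01 = 36.030 g
% C = 36.030 / 143.950 × 100 = 25.03%

25.03%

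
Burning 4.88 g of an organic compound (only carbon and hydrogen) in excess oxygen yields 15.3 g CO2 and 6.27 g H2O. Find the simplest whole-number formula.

CH2

mol C = 15.3 / 44.01 = 0.3476; mass C = 0.3476 × 12.01 = 4.175 g
mol H = 2 × (6.27 / 18.02) = 0.6959; mass H = 0.6959 × 1.008 = 0.7015 g
Ratios (÷ 0.3476): C 1.000, H 2.002
≈ 1:2 → CH2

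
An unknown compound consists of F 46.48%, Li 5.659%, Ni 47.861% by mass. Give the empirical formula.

F3LiNi

Assume 100 g: 46.48 g F, 5.659 g Li, 47.861 g Ni.
Moles — F: 46.48 / 19.00 = 2.446 mol; Li: 5.659 / 6.94 = 0.8154 mol; Ni: 47.861 / 58.69 = 0.8155 mol
Ratios (÷ 0.8154): F 3.000, Li 1.000, Ni 1.000
Ratio ≈ 3:1:1, so the empirical formula is F3LiNi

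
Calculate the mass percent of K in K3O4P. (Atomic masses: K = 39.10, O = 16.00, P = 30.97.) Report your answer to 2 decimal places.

55.26%

Molar mass = 3(39.10) + 4(16.00) + 1(30.97) = 212.270 g/mol
Mass of K per mole = 3 × 39.10 = 117.300 g
% K = 117.300 / 212.270 × 100 = 55.26%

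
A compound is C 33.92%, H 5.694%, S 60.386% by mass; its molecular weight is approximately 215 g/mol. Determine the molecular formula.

C6H12S4

Assume 100 g: 33.92 g C, 5.694 g H, 60.386 g S.
C: 33.92 g ÷ 12.01 g/mol = 2.824 mol
H: 5.694 g ÷ 1.008 g/mol = 5.649 mol
S: 60.386 g ÷ 32.07 g/mol = 1.883 mol
Divide by the smallest (1.883 mol S): C 1.500, H 3.000, S 1.000
Multiply by 2: C 3.00, H 6.00, S 2.00 → C3H6S2
Empirical-formula mass = 106.22 g/mol
n = 215 / 106.22 = 2.02 ≈ 2
Molecular formula = (C3H6S2)×2 = C6H12S4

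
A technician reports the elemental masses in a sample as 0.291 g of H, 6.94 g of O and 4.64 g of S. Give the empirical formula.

Moles — H: 0.291 / 1.008 = 0.2887 mol; O: 6.94 / 16.00 = 0.4338 mol; S: 4.64 / 32.07 = 0.1447 mol
Ratios (÷ 0.1447): H 1.995, O 2.998, S 1.000
Ratio ≈ 2:3:1, so the empirical formula is H2O3S

H2O3S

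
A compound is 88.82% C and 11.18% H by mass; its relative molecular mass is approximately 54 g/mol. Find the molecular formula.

C4H6

Assume 100 g: 88.82 g C, 11.18 g H.
C: 88.82 g ÷ 12.01 g/mol = 7.396 mol
H: 11.18 g ÷ 1.008 g/mol = 11.09 mol
Divide by the smallest (7.396 mol C): C 1.000, H 1.500
×2: C 2.00, H 3.00 → C2H3
Empirical-formula mass = 27.04 g/mol
n = 54 / 27.04 = 2.00 ≈ 2
Molecular formula = (C2H3)×2 = C4H6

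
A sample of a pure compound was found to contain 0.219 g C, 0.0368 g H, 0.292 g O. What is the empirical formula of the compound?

CH2O

n(C) = 0.219/12.01 = 0.01823, n(H) = 0.0368/1.008 = 0.03651, n(O) = 0.292/16.00 = 0.01825
Divide by the smallest (0.01823 mol C): C 1.000, H 2.002, O 1.001
≈ 1:2:1 → CH2O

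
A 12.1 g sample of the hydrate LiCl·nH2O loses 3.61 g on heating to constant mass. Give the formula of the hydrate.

Mass of anhydrous LiCl = 12.1 − 3.61 = 8.49 g
mol H2O = 3.61 / 18.02 = 0.2003
Molar mass of LiCl = 42.39 g/mol → mol LiCl = 8.49 / 42.39 = 0.2003
n = 0.2003 / 0.2003 = 1.00 ≈ 1 → LiCl·H2O

LiCl·H2O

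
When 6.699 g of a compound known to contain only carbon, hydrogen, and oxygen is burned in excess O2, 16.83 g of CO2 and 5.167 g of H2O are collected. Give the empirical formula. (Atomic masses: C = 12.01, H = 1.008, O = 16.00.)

C4H6O

mol C = 16.83 / 44.01 = 0.3824; mass C = 0.3824 × 12.01 = 4.593 g
mol H = 2 × (5.167 / 18.02) = 0.5735; mass H = 0.5735 × 1.008 = 0.5781 g
mass O = 6.699 − (5.171) = 1.528 g → mol O = 0.09551
Smallest is O at 0.09551 mol; normalising gives C 4.004, H 6.004, O 1.000
≈ 4:6:1 → C4H6O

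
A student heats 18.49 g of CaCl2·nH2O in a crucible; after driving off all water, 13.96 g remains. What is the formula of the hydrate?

Mass of water lost = 18.49 − 13.96 = 4.53 g → 4.53 / 18.02 = 0.2514 mol H2O
Molar mass of CaCl2 = 110.98 g/mol → mol CaCl2 = 13.96 / 110.98 = 0.1258
n = 0.2514 / 0.1258 = 2.00 ≈ 2 → CaCl2·2H2O

CaCl2·2H2O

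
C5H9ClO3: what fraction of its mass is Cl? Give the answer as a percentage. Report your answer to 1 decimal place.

Molar mass = 5(12.01) + 9(1.008) + 1(35.45) + 3(16.00) = 152.572 g/mol
Mass of Cl per mole = 1 × 35.45 = 35.450 g
% Cl = 35.450 / 152.572 × 100 = 23.2%

23.2%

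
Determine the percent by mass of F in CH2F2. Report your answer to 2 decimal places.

73.04%

Molar mass = 1(12.01) + 2(1.008) + 2(19.00) = 52.026 g/mol
Mass of F per mole = 2 × 19.00 = 38.000 g
% F = 38.000 / 52.026 × 100 = 73.04%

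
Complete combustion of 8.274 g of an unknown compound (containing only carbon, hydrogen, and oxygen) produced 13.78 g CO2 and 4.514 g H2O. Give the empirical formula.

mol C = 13.78 / 44.01 = 0.3131; mass C = 0.3131 × 12.01 = 3.760 g
mol H = 2 × (4.514 / 18.02) = 0.5010; mass H = 0.5010 × 1.008 = 0.5050 g
mass O = 8.274 − (4.265) = 4.009 g → mol O = 0.2505
Smallest is O at 0.2505 mol; normalising gives C 1.250, H 2.000, O 1.000
×4: C 5.00, H 8.00, O 4.00 → C5H8O4

C5H8O4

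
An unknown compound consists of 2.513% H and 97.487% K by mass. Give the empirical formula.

HK

Assume 100 g: 2.513 g H, 97.487 g K.
n(H) = 2.513/1.008 = 2.493, n(K) = 97.487/39.10 = 2.493
Smallest is H at 2.493 mol; normalising gives H 1.000, K 1.000
Ratio ≈ 1:1, so the empirical formula is HK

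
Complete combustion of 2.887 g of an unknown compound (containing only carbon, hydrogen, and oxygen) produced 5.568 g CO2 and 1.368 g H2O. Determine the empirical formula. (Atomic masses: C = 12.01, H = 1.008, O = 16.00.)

mol C = 5.568 / 44.01 = 0.1265; mass C = 0.1265 × 12.01 = 1.519 g
mol H = 2 × (1.368 / 18.02) = 0.1518; mass H = 0.1518 × 1.008 = 0.1530 g
mass O = 2.887 − (1.673) = 1.214 g → mol O = 0.07591
Divide by the smallest (0.07591 mol O): C 1.667, H 2.000, O 1.000
×3: C 5.00, H 6.00, O 3.00 → C5H6O3

C5H6O3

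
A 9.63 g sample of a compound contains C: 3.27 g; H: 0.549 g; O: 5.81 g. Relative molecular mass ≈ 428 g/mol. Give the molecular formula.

Moles — C: 3.27 / 12.01 = 0.2723 mol; H: 0.549 / 1.008 = 0.5446 mol; O: 5.81 / 16.00 = 0.3631 mol
Ratios (÷ 0.2723): C 1.000, H 2.000, O 1.334
×3: C 3.00, H 6.00, O 4.00 → C3H6O4
Empirical-formula mass = 106.08 g/mol
n = 428 / 106.08 = 4.03 ≈ 4
Molecular formula = (C3H6O4)×4 = C12H24O16

C12H24O16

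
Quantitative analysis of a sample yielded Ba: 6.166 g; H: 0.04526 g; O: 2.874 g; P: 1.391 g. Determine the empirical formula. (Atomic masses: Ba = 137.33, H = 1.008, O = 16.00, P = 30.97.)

BaHO4P

Moles — Ba: 6.166 / 137.33 = 0.0449 mol; H: 0.04526 / 1.008 = 0.0449 mol; O: 2.874 / 16.00 = 0.1796 mol; P: 1.391 / 30.97 = 0.04491 mol
Ratios (÷ 0.0449): Ba 1.000, H 1.000, O 4.001, P 1.000
→ BaHO4P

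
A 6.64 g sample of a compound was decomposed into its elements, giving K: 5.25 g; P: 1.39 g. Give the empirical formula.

K3P

n(K) = 5.25/39.10 = 0.1343, n(P) = 1.39/30.97 = 0.04488
Ratios (÷ 0.04488): K 2.992, P 1.000
Ratio ≈ 3:1, so the empirical formula is K3P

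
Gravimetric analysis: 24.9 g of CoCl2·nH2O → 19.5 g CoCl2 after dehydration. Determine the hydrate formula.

CoCl2·2H2O

Mass of water lost = 24.9 − 19.5 = 5.4 g → 5.4 / 18.02 = 0.2997 mol H2O
Molar mass of CoCl2 = 129.83 g/mol → mol CoCl2 = 19.5 / 129.83 = 0.1502
n = 0.2997 / 0.1502 = 2.00 ≈ 2 → CoCl2·2H2O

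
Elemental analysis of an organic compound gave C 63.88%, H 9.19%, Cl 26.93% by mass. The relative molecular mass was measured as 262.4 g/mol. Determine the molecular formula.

C14H24Cl2

Assume 100 g: 63.88 g C, 9.19 g H, 26.93 g Cl.
C: 63.88 g ÷ 12.01 g/mol = 5.319 mol
H: 9.19 g ÷ 1.008 g/mol = 9.117 mol
Cl: 26.93 g ÷ 35.45 g/mol = 0.7597 mol
Divide by the smallest (0.7597 mol Cl): C 7.002, H 12.001, Cl 1.000
→ C7H12Cl
Empirical-formula mass = 131.62 g/mol
n = 262.4 / 131.62 = 1.99 ≈ 2
Molecular formula = (C7H12Cl)×2 = C14H24Cl2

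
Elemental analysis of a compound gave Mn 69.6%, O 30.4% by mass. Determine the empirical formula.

Assume 100 g: 69.6 g Mn, 30.4 g O.
Moles — Mn: 69.6 / 54.94 = 1.267 mol; O: 30.4 / 16.00 = 1.9 mol
Smallest is Mn at 1.267 mol; normalising gives Mn 1.000, O 1.500
Scaling by 2: Mn 2.00, O 3.00 → Mn2O3

Mn2O3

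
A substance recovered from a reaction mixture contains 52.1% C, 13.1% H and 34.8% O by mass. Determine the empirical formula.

Assume 100 g: 52.1 g C, 13.1 g H, 34.8 g O.
C: 52.1 g ÷ 12.01 g/mol = 4.338 mol
H: 13.1 g ÷ 1.008 g/mol = 13 mol
O: 34.8 g ÷ 16.00 g/mol = 2.175 mol
Divide by the smallest (2.175 mol O): C 1.995, H 5.975, O 1.000
Ratio ≈ 2:6:1, so the empirical formula is C2H6O

C2H6O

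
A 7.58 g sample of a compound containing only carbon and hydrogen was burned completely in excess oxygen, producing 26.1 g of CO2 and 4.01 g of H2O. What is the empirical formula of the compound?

C4H3

mol C = 26.1 / 44.01 = 0.5930; mass C = 0.5930 × 12.01 = 7.122 g
mol H = 2 × (4.01 / 18.02) = 0.4451; mass H = 0.4451 × 1.008 = 0.4486 g
Divide by the smallest (0.4451 mol H): C 1.333, H 1.000
×3: C 4.00, H 3.00 → C4H3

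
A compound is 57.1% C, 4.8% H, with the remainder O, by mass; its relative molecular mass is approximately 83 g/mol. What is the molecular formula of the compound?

Assume 100 g: 57.1 g C, 4.8 g H, 38.1 g O.
n(C) = 57.1/12.01 = 4.754, n(H) = 4.8/1.008 = 4.762, n(O) = 38.1/16.00 = 2.381
Divide by the smallest (2.381 mol O): C 1.997, H 2.000, O 1.000
≈ 2:2:1 → C2H2O
Empirical-formula mass = 42.04 g/mol
n = 83 / 42.04 = 1.97 ≈ 2
Molecular formula = (C2H2O)×2 = C4H4O2

C4H4O2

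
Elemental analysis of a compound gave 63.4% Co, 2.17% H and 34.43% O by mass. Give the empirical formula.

Assume 100 g: 63.4 g Co, 2.17 g H, 34.43 g O.
Co: 63.4 g ÷ 58.93 g/mol = 1.076 mol
H: 2.17 g ÷ 1.008 g/mol = 2.153 mol
O: 34.43 g ÷ 16.00 g/mol = 2.152 mol
Smallest is Co at 1.076 mol; normalising gives Co 1.000, H 2.001, O 2.000
Ratio ≈ 1:2:2, so the empirical formula is CoH2O2

CoH2O2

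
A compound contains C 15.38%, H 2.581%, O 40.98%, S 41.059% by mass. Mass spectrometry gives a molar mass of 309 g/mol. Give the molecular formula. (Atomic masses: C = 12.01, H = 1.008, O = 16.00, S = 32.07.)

C4H8O8S4

Assume 100 g: 15.38 g C, 2.581 g H, 40.98 g O, 41.059 g S.
C: 15.38 g ÷ 12.01 g/mol = 1.281 mol
H: 2.581 g ÷ 1.008 g/mol = 2.561 mol
O: 40.98 g ÷ 16.00 g/mol = 2.561 mol
S: 41.059 g ÷ 32.07 g/mol = 1.28 mol
Divide by the smallest (1.28 mol S): C 1.000, H 2.000, O 2.001, S 1.000
≈ 1:2:2:1 → CH2O2S
Empirical-formula mass = 78.10 g/mol
n = 309 / 78.10 = 3.96 ≈ 4
Molecular formula = (CH2O2S)×4 = C4H8O8S4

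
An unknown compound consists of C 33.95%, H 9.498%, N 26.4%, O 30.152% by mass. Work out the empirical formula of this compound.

Assume 100 g: 33.95 g C, 9.498 g H, 26.4 g N, 30.152 g O.
C: 33.95 g ÷ 12.01 g/mol = 2.827 mol
H: 9.498 g ÷ 1.008 g/mol = 9.423 mol
N: 26.4 g ÷ 14.01 g/mol = 1.884 mol
O: 30.152 g ÷ 16.00 g/mol = 1.885 mol
Ratios (÷ 1.884): C 1.500, H 5.000, N 1.000, O 1.000
×2: C 3.00, H 10.00, N 2.00, O 2.00 → C3H10N2O2

C3H10N2O2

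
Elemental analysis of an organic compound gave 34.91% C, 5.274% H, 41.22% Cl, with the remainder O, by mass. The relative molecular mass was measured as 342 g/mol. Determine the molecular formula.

Assume 100 g: 34.91 g C, 5.274 g H, 41.22 g Cl, 18.596 g O.
C: 34.91 g ÷ 12.01 g/mol = 2.907 mol
H: 5.274 g ÷ 1.008 g/mol = 5.232 mol
Cl: 41.22 g ÷ 35.45 g/mol = 1.163 mol
O: 18.596 g ÷ 16.00 g/mol = 1.162 mol
Divide by the smallest (1.162 mol O): C 2.501, H 4.502, Cl 1.000, O 1.000
Scaling by 2: C 5.00, H 9.00, Cl 2.00, O 2.00 → C5H9Cl2O2
Empirical-formula mass = 172.02 g/mol
n = 342 / 172.02 = 1.99 ≈ 2
Molecular formula = (C5H9Cl2O2)×2 = C10H18Cl4O4

C10H18Cl4O4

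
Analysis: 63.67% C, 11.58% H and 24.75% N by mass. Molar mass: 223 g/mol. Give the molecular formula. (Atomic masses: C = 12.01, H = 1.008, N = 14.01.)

C12H26N4

Assume 100 g: 63.67 g C, 11.58 g H, 24.75 g N.
C: 63.67 g ÷ 12.01 g/mol = 5.301 mol
H: 11.58 g ÷ 1.008 g/mol = 11.49 mol
N: 24.75 g ÷ 14.01 g/mol = 1.767 mol
Ratios (÷ 1.767): C 3.001, H 6.503, N 1.000
Scaling by 2: C 6.00, H 13.01, N 2.00 → C6H13N2
Empirical-formula mass = 113.18 g/mol
n = 223 / 113.18 = 1.97 ≈ 2
Molecular formula = (C6H13N2)×2 = C12H26N4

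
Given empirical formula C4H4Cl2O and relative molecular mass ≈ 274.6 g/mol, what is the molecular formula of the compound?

C8H8Cl4O2

Empirical-formula mass = 138.97 g/mol
n = 274.6 / 138.97 = 1.98 ≈ 2
Molecular formula = (C4H4Cl2O)2 = C8H8Cl4O2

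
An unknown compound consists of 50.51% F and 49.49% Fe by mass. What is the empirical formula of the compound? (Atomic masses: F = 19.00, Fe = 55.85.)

Assume 100 g: 50.51 g F, 49.49 g Fe.
Moles — F: 50.51 / 19.00 = 2.658 mol; Fe: 49.49 / 55.85 = 0.8861 mol
Divide by the smallest (0.8861 mol Fe): F 3.000, Fe 1.000
≈ 3:1 → F3Fe

F3Fe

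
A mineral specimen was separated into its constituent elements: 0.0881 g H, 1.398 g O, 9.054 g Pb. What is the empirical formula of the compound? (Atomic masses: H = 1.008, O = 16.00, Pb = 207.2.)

H: 0.0881 g ÷ 1.008 g/mol = 0.0874 mol
O: 1.398 g ÷ 16.00 g/mol = 0.08737 mol
Pb: 9.054 g ÷ 207.2 g/mol = 0.0437 mol
Smallest is Pb at 0.0437 mol; normalising gives H 2.000, O 2.000, Pb 1.000
→ H2O2Pb

H2O2Pb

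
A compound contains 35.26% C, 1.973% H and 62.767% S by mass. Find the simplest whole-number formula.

C3H2S2

Assume 100 g: 35.26 g C, 1.973 g H, 62.767 g S.
n(C) = 35.26/12.01 = 2.936, n(H) = 1.973/1.008 = 1.957, n(S) = 62.767/32.07 = 1.957
Divide by the smallest (1.957 mol S): C 1.500, H 1.000, S 1.000
×2: C 3.00, H 2.00, S 2.00 → C3H2S2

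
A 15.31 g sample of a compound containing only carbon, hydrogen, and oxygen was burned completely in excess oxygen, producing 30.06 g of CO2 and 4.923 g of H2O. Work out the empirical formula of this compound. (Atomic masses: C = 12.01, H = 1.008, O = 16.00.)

mol C = 30.06 / 44.01 = 0.6830; mass C = 0.6830 × 12.01 = 8.203 g
mol H = 2 × (4.923 / 18.02) = 0.5464; mass H = 0.5464 × 1.008 = 0.5508 g
mass O = 15.31 − (8.754) = 6.556 g → mol O = 0.4098
Smallest is O at 0.4098 mol; normalising gives C 1.667, H 1.333, O 1.000
Multiply by 3: C 5.00, H 4.00, O 3.00 → C5H4O3

C5H4O3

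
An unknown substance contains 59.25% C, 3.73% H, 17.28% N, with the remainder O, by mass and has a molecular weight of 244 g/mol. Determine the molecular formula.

Assume 100 g: 59.25 g C, 3.73 g H, 17.28 g N, 19.74 g O.
n(C) = 59.25/12.01 = 4.933, n(H) = 3.73/1.008 = 3.7, n(N) = 17.28/14.01 = 1.233, n(O) = 19.74/16.00 = 1.234
Divide by the smallest (1.233 mol N): C 4.000, H 3.000, N 1.000, O 1.000
→ C4H3NO
Empirical-formula mass = 81.07 g/mol
n = 244 / 81.07 = 3.01 ≈ 3
Molecular formula = (C4H3NO)×3 = C12H9N3O3

C12H9N3O3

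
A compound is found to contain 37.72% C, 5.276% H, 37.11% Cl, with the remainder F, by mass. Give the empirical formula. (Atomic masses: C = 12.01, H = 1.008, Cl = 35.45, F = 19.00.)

C3H5ClF

Assume 100 g: 37.72 g C, 5.276 g H, 37.11 g Cl, 19.894 g F.
C: 37.72 g ÷ 12.01 g/mol = 3.141 mol
H: 5.276 g ÷ 1.008 g/mol = 5.234 mol
Cl: 37.11 g ÷ 35.45 g/mol = 1.047 mol
F: 19.894 g ÷ 19.00 g/mol = 1.047 mol
Divide by the smallest (1.047 mol Cl): C 3.000, H 5.000, Cl 1.000, F 1.000
≈ 3:5:1:1 → C3H5ClF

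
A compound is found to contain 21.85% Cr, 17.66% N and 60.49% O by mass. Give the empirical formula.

Assume 100 g: 21.85 g Cr, 17.66 g N, 60.49 g O.
Moles — Cr: 21.85 / 52.00 = 0.4202 mol; N: 17.66 / 14.01 = 1.261 mol; O: 60.49 / 16.00 = 3.781 mol
Ratios (÷ 0.4202): Cr 1.000, N 3.000, O 8.997
Ratio ≈ 1:3:9, so the empirical formula is CrN3O9

CrN3O9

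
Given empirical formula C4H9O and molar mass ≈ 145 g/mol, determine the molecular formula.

C8H18O2

Empirical-formula mass = 73.11 g/mol
n = 145 / 73.11 = 1.98 ≈ 2
Molecular formula = (C4H9O)2 = C8H18O2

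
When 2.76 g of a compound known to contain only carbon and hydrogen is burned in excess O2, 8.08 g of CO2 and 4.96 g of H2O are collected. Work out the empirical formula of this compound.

mol C = 8.08 / 44.01 = 0.1836; mass C = 0.1836 × 12.01 = 2.205 g
mol H = 2 × (4.96 / 18.02) = 0.5505; mass H = 0.5505 × 1.008 = 0.5549 g
Divide by the smallest (0.1836 mol C): C 1.000, H 2.998
→ CH3

CH3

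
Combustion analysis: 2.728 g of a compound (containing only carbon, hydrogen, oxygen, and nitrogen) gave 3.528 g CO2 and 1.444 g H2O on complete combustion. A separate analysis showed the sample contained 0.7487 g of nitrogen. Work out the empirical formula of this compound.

mol C = 3.528 / 44.01 = 0.08016; mass C = 0.08016 × 12.01 = 0.9628 g
mol H = 2 × (1.444 / 18.02) = 0.1603; mass H = 0.1603 × 1.008 = 0.1615 g
mol N = 0.7487 / 14.01 = 0.05344
mass O = 2.728 − (1.873) = 0.8550 g → mol O = 0.05344
Smallest is O at 0.05344 mol; normalising gives C 1.500, H 2.999, N 1.000, O 1.000
Scaling by 2: C 3.00, H 6.00, N 2.00, O 2.00 → C3H6N2O2

C3H6N2O2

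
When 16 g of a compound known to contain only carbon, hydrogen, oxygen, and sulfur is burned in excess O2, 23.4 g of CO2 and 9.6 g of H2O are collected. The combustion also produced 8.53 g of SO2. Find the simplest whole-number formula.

C4H8O2S

mol C = 23.4 / 44.01 = 0.5317; mass C = 0.5317 × 12.01 = 6.386 g
mol H = 2 × (9.6 / 18.02) = 1.065; mass H = 1.065 × 1.008 = 1.074 g
mol S = 8.53 / 64.07 = 0.1331; mass S = 4.270 g
mass O = 16 − (11.73) = 4.271 g → mol O = 0.2669
Divide by the smallest (0.1331 mol S): C 3.994, H 8.003, O 2.005, S 1.000
→ C4H8O2S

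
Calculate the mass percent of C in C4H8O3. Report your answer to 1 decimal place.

Molar mass = 4(12.01) + 8(1.008) + 3(16.00) = 104.104 g/mol
Mass of C per mole = 4 × 12.01 = 48.040 g
% C = 48.040 / 104.104 × 100 = 46.1%

46.1%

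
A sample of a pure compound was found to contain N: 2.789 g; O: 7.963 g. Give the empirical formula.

n(N) = 2.789/14.01 = 0.1991, n(O) = 7.963/16.00 = 0.4977
Smallest is N at 0.1991 mol; normalising gives N 1.000, O 2.500
Multiply by 2: N 2.00, O 5.00 → N2O5

N2O5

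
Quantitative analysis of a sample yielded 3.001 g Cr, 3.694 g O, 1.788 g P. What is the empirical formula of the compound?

Cr: 3.001 g ÷ 52.00 g/mol = 0.05771 mol
O: 3.694 g ÷ 16.00 g/mol = 0.2309 mol
P: 1.788 g ÷ 30.97 g/mol = 0.05773 mol
Ratios (÷ 0.05771): Cr 1.000, O 4.000, P 1.000
≈ 1:4:1 → CrO4P

CrO4P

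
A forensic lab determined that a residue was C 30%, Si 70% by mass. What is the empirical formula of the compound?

Assume 100 g: 30 g C, 70 g Si.
n(C) = 30/12.01 = 2.498, n(Si) = 70/28.09 = 2.492
Ratios (÷ 2.492): C 1.002, Si 1.000
Ratio ≈ 1:1, so the empirical formula is CSi

CSi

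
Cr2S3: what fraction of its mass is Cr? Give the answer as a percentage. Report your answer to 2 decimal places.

51.95%

Molar mass = 2(52.00) + 3(32.07) = 200.210 g/mol
Mass of Cr per mole = 2 × 52.00 = 104.000 g
% Cr = 104.000 / 200.210 × 100 = 51.95%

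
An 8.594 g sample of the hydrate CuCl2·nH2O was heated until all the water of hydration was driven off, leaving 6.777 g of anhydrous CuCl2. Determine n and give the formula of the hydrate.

Mass of water lost = 8.594 − 6.777 = 1.817 g → 1.817 / 18.02 = 0.1008 mol H2O
Molar mass of CuCl2 = 134.45 g/mol → mol CuCl2 = 6.777 / 134.45 = 0.05041
n = 0.1008 / 0.05041 = 2.00 ≈ 2 → CuCl2·2H2O

CuCl2·2H2O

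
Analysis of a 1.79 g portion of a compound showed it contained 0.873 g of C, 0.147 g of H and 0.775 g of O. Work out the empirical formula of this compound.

C3H6O2

C: 0.873 g ÷ 12.01 g/mol = 0.07269 mol
H: 0.147 g ÷ 1.008 g/mol = 0.1458 mol
O: 0.775 g ÷ 16.00 g/mol = 0.04844 mol
Smallest is O at 0.04844 mol; normalising gives C 1.501, H 3.011, O 1.000
Scaling by 2: C 3.00, H 6.02, O 2.00 → C3H6O2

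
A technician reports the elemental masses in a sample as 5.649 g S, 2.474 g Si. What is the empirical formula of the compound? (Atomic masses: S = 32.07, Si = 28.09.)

S2Si

S: 5.649 g ÷ 32.07 g/mol = 0.1761 mol
Si: 2.474 g ÷ 28.09 g/mol = 0.08807 mol
Smallest is Si at 0.08807 mol; normalising gives S 2.000, Si 1.000
Ratio ≈ 2:1, so the empirical formula is S2Si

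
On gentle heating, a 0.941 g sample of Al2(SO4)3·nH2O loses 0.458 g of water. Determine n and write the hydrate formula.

Mass of anhydrous Al2(SO4)3 = 0.941 − 0.458 = 0.483 g
mol H2O = 0.458 / 18.02 = 0.02542
Molar mass of Al2(SO4)3 = 342.17 g/mol → mol Al2(SO4)3 = 0.483 / 342.17 = 0.001412
n = 0.02542 / 0.001412 = 18.01 ≈ 18 → Al2(SO4)3·18H2O

Al2(SO4)3·18H2O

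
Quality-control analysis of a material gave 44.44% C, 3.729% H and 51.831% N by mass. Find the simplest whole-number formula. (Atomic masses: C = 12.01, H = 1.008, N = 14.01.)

Assume 100 g: 44.44 g C, 3.729 g H, 51.831 g N.
n(C) = 44.44/12.01 = 3.7, n(H) = 3.729/1.008 = 3.699, n(N) = 51.831/14.01 = 3.7
Smallest is H at 3.699 mol; normalising gives C 1.000, H 1.000, N 1.000
→ CHN

CHN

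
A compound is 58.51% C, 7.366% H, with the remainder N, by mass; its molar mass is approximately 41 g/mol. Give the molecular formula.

Assume 100 g: 58.51 g C, 7.366 g H, 34.124 g N.
C: 58.51 g ÷ 12.01 g/mol = 4.872 mol
H: 7.366 g ÷ 1.008 g/mol = 7.308 mol
N: 34.124 g ÷ 14.01 g/mol = 2.436 mol
Ratios (÷ 2.436): C 2.000, H 3.000, N 1.000
≈ 2:3:1 → C2H3N
Empirical-formula mass = 41.05 g/mol
n = 41 / 41.05 = 1.00 ≈ 1
Molecular formula = empirical formula = C2H3N

C2H3N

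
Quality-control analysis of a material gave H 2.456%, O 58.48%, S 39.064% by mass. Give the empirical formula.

H2O3S

Assume 100 g: 2.456 g H, 58.48 g O, 39.064 g S.
Moles — H: 2.456 / 1.008 = 2.437 mol; O: 58.48 / 16.00 = 3.655 mol; S: 39.064 / 32.07 = 1.218 mol
Ratios (÷ 1.218): H 2.000, O 3.001, S 1.000
≈ 2:3:1 → H2O3S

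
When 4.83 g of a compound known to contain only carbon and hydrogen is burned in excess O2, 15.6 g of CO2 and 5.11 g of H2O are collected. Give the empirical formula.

C5H8

mol C = 15.6 / 44.01 = 0.3545; mass C = 0.3545 × 12.01 = 4.257 g
mol H = 2 × (5.11 / 18.02) = 0.5671; mass H = 0.5671 × 1.008 = 0.5717 g
Ratios (÷ 0.3545): C 1.000, H 1.600
×5: C 5.00, H 8.00 → C5H8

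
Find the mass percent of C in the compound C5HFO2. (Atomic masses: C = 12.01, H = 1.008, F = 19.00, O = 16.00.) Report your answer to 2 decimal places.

53.59%

Molar mass = 5(12.01) + 1(1.008) + 1(19.00) + 2(16.00) = 112.058 g/mol
Mass of C per mole = 5 × 12.01 = 60.050 g
% C = 60.050 / 112.058 × 100 = 53.59%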